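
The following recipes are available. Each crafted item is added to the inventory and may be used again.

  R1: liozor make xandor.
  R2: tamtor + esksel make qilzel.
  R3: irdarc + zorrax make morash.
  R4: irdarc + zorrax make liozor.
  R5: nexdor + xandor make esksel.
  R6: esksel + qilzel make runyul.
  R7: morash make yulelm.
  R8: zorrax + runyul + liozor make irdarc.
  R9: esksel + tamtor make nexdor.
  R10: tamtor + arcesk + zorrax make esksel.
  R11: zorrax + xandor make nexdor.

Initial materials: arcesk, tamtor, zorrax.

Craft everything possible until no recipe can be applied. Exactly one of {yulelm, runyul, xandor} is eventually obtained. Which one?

Using R10, tamtor, arcesk, and zorrax make esksel.
Using R2, tamtor and esksel make qilzel.
Using R6, esksel and qilzel make runyul.
yulelm would need morash (R7), but morash is never obtained. xandor would need liozor (R1), but liozor is never obtained.

runyul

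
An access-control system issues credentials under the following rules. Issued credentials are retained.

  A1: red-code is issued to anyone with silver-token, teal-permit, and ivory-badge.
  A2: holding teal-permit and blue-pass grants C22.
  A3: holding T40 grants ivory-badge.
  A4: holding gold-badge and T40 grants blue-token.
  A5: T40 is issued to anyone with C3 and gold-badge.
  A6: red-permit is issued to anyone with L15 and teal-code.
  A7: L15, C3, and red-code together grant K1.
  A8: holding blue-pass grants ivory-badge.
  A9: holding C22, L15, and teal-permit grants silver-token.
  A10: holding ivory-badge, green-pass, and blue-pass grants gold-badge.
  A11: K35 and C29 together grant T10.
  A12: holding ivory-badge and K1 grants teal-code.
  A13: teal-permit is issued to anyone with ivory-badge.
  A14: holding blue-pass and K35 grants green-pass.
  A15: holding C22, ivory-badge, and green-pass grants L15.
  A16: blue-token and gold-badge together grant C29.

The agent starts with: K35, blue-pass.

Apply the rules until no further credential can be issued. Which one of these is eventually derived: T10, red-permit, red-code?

Holding blue-pass and K35 grants green-pass (A14).
Holding blue-pass grants ivory-badge (A8).
Holding ivory-badge grants teal-permit (A13).
Holding teal-permit and blue-pass grants C22 (A2).
Holding C22, ivory-badge, and green-pass grants L15 (A15).
Holding C22, L15, and teal-permit grants silver-token (A9).
Holding silver-token, teal-permit, and ivory-badge grants red-code (A1).
red-permit would need L15 and teal-code (A6), but teal-code is never granted. T10 would need K35 and C29 (A11), but C29 is never granted.

red-code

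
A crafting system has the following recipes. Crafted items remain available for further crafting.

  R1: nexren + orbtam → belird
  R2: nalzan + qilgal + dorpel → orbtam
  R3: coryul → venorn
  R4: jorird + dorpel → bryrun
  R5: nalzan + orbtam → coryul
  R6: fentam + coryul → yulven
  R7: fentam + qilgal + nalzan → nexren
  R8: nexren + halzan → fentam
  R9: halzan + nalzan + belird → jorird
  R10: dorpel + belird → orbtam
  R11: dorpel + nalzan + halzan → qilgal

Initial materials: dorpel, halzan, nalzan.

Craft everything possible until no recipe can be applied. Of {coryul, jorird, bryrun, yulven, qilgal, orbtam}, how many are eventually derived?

Using R11, dorpel, nalzan, and halzan make qilgal.
nalzan + qilgal + dorpel → orbtam (R2).
Using R5, nalzan and orbtam make coryul.
coryul: reached.
jorird would need halzan, nalzan, and belird (R9), but belird is never obtained.
bryrun would need jorird and dorpel (R4), but jorird is never obtained.
yulven would need fentam and coryul (R6), but fentam is never obtained.
qilgal: reached.
orbtam: reached.
Reached: coryul, qilgal, and orbtam — 3 of the 6.

3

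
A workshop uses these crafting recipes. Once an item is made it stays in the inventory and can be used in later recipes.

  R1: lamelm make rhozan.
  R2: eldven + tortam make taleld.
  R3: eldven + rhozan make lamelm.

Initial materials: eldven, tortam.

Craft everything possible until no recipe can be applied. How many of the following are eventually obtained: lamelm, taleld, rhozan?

1

Using R2, eldven and tortam make taleld.
lamelm would need eldven and rhozan (R3), but rhozan is never obtained.
taleld: reached.
rhozan would need lamelm (R1), but lamelm is never obtained.
Reached: taleld — 1 of the 3.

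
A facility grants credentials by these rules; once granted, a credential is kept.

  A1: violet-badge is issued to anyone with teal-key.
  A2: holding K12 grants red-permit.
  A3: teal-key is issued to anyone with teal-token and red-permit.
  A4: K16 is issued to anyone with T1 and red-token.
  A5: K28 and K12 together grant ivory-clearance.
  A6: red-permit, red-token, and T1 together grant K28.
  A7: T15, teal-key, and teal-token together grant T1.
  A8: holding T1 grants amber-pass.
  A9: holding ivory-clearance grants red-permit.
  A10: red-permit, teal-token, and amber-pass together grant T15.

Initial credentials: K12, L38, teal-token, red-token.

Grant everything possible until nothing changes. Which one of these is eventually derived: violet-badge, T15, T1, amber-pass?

violet-badge

Holding K12 grants red-permit (A2).
Holding teal-token and red-permit grants teal-key (A3).
Holding teal-key grants violet-badge (A1).
amber-pass would need T1 (A8), but T1 is never granted. T15 would need red-permit, teal-token, and amber-pass (A10), but amber-pass is never granted. T1 would need T15, teal-key, and teal-token (A7), but T15 is never granted.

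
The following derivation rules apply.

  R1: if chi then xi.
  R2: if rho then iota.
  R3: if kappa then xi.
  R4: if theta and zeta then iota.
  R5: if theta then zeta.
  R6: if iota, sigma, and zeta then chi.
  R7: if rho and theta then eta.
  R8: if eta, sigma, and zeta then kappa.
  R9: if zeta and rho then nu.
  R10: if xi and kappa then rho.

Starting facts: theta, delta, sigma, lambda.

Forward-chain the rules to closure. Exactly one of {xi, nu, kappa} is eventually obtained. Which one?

xi

From theta, R5 gives zeta.
From theta and zeta, R4 gives iota.
iota, sigma, and zeta hold, so chi follows (R6).
chi holds, so xi follows (R1).
nu would need zeta and rho (R9), but rho is never established. kappa would need eta, sigma, and zeta (R8), but eta is never established.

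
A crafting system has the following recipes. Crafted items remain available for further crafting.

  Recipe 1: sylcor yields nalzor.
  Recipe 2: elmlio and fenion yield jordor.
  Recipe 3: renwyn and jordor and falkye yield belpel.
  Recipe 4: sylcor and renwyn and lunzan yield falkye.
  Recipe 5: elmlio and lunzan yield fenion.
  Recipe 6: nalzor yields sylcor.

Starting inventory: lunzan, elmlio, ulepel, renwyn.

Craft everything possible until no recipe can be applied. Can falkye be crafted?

No

falkye would need sylcor, renwyn, and lunzan (Recipe 4), but sylcor is never obtained.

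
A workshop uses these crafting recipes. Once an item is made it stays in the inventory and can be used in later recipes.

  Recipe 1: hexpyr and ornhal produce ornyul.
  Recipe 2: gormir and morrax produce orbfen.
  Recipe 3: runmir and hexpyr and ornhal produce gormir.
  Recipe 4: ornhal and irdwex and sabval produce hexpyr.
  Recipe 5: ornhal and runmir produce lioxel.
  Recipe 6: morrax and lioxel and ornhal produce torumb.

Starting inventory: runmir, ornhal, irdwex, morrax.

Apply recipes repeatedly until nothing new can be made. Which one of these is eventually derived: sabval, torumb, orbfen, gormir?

torumb

ornhal and runmir → lioxel (Recipe 5).
morrax and lioxel and ornhal → torumb (Recipe 6).
No rule produces sabval, and it is not given. orbfen would need gormir and morrax (Recipe 2), but gormir is never obtained. gormir would need runmir, hexpyr, and ornhal (Recipe 3), but hexpyr is never obtained.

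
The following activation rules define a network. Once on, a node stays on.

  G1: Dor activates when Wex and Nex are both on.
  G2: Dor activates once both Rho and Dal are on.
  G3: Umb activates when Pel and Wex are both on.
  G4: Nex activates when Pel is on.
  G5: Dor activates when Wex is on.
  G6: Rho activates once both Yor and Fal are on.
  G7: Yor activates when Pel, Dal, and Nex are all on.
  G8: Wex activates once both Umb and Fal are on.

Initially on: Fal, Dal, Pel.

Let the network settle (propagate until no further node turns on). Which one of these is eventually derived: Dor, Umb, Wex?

G4: Pel on → Nex on.
G7: Pel, Dal, and Nex on → Yor on.
Yor and Fal are on, so Rho activates (G6).
Rho and Dal are on, so Dor activates (G2).
Umb would need Pel and Wex (G3), but Wex never turns on. Wex would need Umb and Fal (G8), but Umb never turns on.

Dor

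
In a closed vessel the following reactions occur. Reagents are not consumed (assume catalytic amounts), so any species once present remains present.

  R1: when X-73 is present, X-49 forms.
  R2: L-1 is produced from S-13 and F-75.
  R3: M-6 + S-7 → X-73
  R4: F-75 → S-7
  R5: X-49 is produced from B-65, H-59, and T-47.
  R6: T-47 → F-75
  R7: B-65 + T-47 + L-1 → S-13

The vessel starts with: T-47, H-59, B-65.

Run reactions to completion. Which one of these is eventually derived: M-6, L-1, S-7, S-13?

S-7

T-47 present → F-75 forms (R6).
F-75 present → S-7 forms (R4).
S-13 would need B-65, T-47, and L-1 (R7), but L-1 never forms. No rule produces M-6, and it is not given. L-1 would need S-13 and F-75 (R2), but S-13 never forms.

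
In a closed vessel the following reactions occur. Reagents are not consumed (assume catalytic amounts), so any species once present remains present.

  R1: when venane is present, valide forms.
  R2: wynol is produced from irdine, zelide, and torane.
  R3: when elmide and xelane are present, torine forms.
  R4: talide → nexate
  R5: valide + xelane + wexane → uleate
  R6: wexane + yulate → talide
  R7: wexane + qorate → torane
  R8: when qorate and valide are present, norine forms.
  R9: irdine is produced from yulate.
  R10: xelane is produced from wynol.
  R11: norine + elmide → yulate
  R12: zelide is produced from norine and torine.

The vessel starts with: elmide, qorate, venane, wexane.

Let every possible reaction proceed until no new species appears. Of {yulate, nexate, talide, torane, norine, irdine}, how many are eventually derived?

6

wexane and qorate present → torane forms (R7).
venane present → valide forms (R1).
qorate and valide present → norine forms (R8).
norine and elmide present → yulate forms (R11).
yulate present → irdine forms (R9).
wexane and yulate present → talide forms (R6).
talide present → nexate forms (R4).
yulate: reached.
nexate: reached.
talide: reached.
torane: reached.
norine: reached.
irdine: reached.
All 6 are reached.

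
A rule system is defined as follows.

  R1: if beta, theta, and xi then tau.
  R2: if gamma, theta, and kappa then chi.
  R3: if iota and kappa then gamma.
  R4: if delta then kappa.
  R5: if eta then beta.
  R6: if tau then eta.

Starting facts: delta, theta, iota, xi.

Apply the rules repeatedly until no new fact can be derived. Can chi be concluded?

From delta, R4 gives kappa.
iota and kappa hold, so gamma follows (R3).
gamma, theta, and kappa hold, so chi follows (R2).

Yes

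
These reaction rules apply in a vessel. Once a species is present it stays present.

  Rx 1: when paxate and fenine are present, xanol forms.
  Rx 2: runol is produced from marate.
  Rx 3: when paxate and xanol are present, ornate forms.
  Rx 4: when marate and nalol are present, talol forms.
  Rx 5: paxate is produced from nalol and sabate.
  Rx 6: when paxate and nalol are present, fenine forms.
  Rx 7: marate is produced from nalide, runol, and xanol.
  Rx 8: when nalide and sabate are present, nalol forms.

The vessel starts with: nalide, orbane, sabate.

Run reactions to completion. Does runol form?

runol would need marate (Rx 2), but marate never forms.

No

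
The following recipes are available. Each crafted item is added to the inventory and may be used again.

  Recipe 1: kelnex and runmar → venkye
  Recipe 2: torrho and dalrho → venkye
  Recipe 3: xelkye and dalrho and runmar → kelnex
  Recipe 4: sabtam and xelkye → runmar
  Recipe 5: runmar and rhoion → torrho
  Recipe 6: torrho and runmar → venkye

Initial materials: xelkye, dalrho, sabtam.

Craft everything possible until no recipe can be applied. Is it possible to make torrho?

No

torrho would need runmar and rhoion (Recipe 5), but rhoion is never obtained.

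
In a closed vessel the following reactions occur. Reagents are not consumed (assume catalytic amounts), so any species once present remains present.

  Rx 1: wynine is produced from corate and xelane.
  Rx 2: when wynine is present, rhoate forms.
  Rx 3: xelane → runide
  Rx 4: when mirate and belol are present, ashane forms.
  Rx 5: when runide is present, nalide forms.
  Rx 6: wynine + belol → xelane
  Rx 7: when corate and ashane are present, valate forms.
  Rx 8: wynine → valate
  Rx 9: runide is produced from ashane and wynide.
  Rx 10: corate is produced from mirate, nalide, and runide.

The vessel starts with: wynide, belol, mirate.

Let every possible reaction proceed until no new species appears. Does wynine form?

No

wynine would need corate and xelane (Rx 1), but xelane never forms.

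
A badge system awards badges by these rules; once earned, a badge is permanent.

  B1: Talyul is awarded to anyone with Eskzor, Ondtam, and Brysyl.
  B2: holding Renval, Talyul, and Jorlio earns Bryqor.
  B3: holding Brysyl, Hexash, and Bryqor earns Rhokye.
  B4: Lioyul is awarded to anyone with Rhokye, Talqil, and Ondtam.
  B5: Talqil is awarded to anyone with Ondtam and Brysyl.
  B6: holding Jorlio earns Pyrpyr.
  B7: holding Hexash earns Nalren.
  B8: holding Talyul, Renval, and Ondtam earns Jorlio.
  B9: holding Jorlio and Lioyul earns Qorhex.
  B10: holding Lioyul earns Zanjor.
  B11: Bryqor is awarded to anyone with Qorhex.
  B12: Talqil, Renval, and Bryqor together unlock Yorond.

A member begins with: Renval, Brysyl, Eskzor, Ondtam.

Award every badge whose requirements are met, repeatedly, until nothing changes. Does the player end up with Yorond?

Yes

With Eskzor, Ondtam, and Brysyl, Talyul is earned (B1).
With Ondtam and Brysyl, Talqil is earned (B5).
With Talyul, Renval, and Ondtam, Jorlio is earned (B8).
With Renval, Talyul, and Jorlio, Bryqor is earned (B2).
With Talqil, Renval, and Bryqor, Yorond is earned (B12).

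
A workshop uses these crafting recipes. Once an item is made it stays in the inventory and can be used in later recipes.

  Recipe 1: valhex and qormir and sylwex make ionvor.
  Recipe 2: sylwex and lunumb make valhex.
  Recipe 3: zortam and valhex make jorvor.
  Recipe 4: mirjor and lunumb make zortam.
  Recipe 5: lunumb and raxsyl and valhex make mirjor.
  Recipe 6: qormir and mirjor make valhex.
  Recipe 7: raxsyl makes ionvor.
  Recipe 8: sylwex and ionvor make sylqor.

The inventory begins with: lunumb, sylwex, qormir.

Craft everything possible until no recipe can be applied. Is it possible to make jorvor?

jorvor would need zortam and valhex (Recipe 3), but zortam is never obtained.

No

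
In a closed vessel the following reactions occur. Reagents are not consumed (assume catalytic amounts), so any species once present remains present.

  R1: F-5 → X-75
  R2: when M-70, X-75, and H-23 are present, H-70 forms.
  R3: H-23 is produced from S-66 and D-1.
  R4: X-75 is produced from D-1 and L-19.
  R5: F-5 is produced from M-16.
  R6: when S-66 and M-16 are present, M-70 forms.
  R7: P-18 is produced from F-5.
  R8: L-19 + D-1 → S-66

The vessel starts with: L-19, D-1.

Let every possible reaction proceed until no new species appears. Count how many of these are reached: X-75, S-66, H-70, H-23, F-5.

3

L-19 and D-1 present → S-66 forms (R8).
D-1 and L-19 present → X-75 forms (R4).
S-66 and D-1 present → H-23 forms (R3).
X-75: reached.
S-66: reached.
H-70 would need M-70, X-75, and H-23 (R2), but M-70 never forms.
H-23: reached.
F-5 would need M-16 (R5), but M-16 never forms.
Reached: X-75, S-66, and H-23 — 3 of the 5.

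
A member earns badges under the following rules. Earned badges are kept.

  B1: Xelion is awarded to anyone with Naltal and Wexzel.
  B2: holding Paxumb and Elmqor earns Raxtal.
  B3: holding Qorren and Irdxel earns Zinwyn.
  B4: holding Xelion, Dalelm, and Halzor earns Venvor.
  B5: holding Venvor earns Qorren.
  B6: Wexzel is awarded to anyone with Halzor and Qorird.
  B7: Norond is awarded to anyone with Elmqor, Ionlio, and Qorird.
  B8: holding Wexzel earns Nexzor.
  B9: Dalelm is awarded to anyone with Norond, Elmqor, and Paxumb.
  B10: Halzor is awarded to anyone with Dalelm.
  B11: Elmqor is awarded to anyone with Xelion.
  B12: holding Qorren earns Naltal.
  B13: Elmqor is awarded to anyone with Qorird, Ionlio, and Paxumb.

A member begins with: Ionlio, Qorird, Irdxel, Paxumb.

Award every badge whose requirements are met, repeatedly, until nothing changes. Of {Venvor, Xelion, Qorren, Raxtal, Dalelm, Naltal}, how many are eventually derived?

With Qorird, Ionlio, and Paxumb, Elmqor is earned (B13).
With Elmqor, Ionlio, and Qorird, Norond is earned (B7).
With Paxumb and Elmqor, Raxtal is earned (B2).
With Norond, Elmqor, and Paxumb, Dalelm is earned (B9).
Venvor would need Xelion, Dalelm, and Halzor (B4), but Xelion is never earned.
Xelion would need Naltal and Wexzel (B1), but Naltal is never earned.
Qorren would need Venvor (B5), but Venvor is never earned.
Raxtal: reached.
Dalelm: reached.
Naltal would need Qorren (B12), but Qorren is never earned.
Reached: Raxtal and Dalelm — 2 of the 6.

2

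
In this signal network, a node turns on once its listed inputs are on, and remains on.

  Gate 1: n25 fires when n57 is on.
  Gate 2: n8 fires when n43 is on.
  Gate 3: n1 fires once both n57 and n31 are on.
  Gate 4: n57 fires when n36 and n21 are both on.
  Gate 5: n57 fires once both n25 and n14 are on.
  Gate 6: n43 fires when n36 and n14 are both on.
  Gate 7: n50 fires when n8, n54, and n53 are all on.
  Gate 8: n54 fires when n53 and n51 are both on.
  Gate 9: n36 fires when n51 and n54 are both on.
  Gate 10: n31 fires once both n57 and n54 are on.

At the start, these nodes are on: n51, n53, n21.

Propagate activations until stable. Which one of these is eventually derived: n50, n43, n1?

n53 and n51 are on, so n54 fires (Gate 8).
n51 and n54 are on, so n36 fires (Gate 9).
n36 and n21 are on, so n57 fires (Gate 4).
Gate 10: n57 and n54 on → n31 on.
n57 and n31 are on, so n1 fires (Gate 3).
n43 would need n36 and n14 (Gate 6), but n14 never turns on. n50 would need n8, n54, and n53 (Gate 7), but n8 never turns on.

n1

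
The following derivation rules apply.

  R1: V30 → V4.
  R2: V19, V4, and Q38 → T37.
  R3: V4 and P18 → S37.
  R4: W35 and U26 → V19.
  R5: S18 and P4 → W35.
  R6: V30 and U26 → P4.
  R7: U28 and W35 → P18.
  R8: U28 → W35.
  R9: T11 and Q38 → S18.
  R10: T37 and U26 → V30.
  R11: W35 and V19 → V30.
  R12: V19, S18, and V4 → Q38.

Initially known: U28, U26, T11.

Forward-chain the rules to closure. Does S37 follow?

From U28, R8 gives W35.
W35 and U26 hold, so V19 follows (R4).
U28 and W35 hold, so P18 follows (R7).
W35 and V19 hold, so V30 follows (R11).
From V30, R1 gives V4.
From V4 and P18, R3 gives S37.

Yes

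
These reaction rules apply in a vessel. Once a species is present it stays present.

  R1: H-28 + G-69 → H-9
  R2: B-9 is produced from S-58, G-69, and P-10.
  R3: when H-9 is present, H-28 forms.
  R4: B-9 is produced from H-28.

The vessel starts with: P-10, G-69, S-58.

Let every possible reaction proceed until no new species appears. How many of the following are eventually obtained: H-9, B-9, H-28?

1

S-58, G-69, and P-10 present → B-9 forms (R2).
H-9 would need H-28 and G-69 (R1), but H-28 never forms.
B-9: reached.
H-28 would need H-9 (R3), but H-9 never forms.
Reached: B-9 — 1 of the 3.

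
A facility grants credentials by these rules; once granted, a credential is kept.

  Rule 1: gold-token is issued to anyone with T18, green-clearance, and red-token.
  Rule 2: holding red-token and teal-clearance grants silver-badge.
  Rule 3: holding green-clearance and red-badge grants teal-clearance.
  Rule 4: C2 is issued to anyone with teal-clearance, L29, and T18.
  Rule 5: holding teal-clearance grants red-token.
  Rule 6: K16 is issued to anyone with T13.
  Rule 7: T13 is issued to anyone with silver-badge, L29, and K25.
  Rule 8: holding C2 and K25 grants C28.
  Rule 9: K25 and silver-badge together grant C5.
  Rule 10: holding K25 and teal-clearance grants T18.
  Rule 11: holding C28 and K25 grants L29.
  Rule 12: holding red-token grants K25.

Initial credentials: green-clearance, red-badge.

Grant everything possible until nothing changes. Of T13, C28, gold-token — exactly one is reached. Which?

gold-token

Holding green-clearance and red-badge grants teal-clearance (Rule 3).
Holding teal-clearance grants red-token (Rule 5).
Holding red-token grants K25 (Rule 12).
Holding K25 and teal-clearance grants T18 (Rule 10).
Holding T18, green-clearance, and red-token grants gold-token (Rule 1).
C28 would need C2 and K25 (Rule 8), but C2 is never granted. T13 would need silver-badge, L29, and K25 (Rule 7), but L29 is never granted.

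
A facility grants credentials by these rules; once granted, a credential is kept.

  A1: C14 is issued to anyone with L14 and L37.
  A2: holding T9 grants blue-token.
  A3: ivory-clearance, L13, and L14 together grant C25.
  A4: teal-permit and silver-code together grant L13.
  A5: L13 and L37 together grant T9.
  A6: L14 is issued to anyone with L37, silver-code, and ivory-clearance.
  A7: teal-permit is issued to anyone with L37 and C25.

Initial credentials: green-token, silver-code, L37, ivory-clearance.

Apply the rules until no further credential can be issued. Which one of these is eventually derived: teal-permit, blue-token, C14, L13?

Holding L37, silver-code, and ivory-clearance grants L14 (A6).
Holding L14 and L37 grants C14 (A1).
teal-permit would need L37 and C25 (A7), but C25 is never granted. blue-token would need T9 (A2), but T9 is never granted. L13 would need teal-permit and silver-code (A4), but teal-permit is never granted.

C14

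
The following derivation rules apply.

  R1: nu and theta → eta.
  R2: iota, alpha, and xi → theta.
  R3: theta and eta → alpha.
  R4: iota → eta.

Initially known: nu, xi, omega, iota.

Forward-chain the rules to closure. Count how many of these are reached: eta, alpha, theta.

1

From iota, R4 gives eta.
eta: reached.
alpha would need theta and eta (R3), but theta is never established.
theta would need iota, alpha, and xi (R2), but alpha is never established.
Reached: eta — 1 of the 3.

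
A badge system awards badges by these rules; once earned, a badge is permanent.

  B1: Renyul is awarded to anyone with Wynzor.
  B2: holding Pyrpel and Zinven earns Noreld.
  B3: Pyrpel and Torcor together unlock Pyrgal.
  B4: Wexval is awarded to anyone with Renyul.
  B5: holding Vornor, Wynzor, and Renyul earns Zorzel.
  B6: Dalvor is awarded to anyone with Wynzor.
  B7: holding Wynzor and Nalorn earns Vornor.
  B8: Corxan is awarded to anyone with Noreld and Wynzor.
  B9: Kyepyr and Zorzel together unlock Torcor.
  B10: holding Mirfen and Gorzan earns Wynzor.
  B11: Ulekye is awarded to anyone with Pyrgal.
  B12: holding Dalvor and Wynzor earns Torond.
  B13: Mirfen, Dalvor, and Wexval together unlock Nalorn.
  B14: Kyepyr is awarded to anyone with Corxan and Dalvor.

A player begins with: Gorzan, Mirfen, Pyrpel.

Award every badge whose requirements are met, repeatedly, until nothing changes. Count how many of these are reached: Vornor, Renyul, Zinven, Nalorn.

3

With Mirfen and Gorzan, Wynzor is earned (B10).
With Wynzor, Renyul is earned (B1).
With Wynzor, Dalvor is earned (B6).
With Renyul, Wexval is earned (B4).
With Mirfen, Dalvor, and Wexval, Nalorn is earned (B13).
With Wynzor and Nalorn, Vornor is earned (B7).
Vornor: reached.
Renyul: reached.
No rule produces Zinven, and it is not given.
Nalorn: reached.
Reached: Vornor, Renyul, and Nalorn — 3 of the 4.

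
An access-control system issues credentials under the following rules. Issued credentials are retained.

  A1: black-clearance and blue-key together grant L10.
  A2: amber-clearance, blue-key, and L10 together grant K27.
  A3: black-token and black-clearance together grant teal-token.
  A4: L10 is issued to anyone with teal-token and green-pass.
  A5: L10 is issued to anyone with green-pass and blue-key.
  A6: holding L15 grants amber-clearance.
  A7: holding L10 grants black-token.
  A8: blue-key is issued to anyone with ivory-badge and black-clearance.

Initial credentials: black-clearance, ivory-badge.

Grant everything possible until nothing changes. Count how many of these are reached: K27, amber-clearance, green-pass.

K27 would need amber-clearance, blue-key, and L10 (A2), but amber-clearance is never granted.
amber-clearance would need L15 (A6), but L15 is never granted.
No rule produces green-pass, and it is not given.
None of the 3 are reached.

0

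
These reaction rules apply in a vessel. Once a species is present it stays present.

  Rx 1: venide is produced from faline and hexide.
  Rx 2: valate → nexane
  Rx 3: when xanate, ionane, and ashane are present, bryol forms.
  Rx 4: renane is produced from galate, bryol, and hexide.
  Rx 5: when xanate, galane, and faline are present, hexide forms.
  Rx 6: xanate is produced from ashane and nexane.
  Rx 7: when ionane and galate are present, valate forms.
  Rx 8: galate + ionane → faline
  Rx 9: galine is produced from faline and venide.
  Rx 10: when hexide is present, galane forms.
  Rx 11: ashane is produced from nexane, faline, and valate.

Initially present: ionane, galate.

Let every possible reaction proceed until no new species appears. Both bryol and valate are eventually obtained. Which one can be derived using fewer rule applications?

valate

valate: ionane and galate present → valate forms (Rx 7). [1 rule application]
bryol: ionane and galate present → valate forms (Rx 7). galate and ionane present → faline forms (Rx 8). valate present → nexane forms (Rx 2). nexane, faline, and valate present → ashane forms (Rx 11). ashane and nexane present → xanate forms (Rx 6). xanate, ionane, and ashane present → bryol forms (Rx 3). [6 rule applications]
valate needs fewer.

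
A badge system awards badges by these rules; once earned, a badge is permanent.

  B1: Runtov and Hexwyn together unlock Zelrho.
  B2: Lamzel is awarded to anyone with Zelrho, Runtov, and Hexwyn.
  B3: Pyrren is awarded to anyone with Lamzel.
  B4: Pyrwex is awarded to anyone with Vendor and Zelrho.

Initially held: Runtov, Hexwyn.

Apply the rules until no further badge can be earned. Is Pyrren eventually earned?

With Runtov and Hexwyn, Zelrho is earned (B1).
With Zelrho, Runtov, and Hexwyn, Lamzel is earned (B2).
With Lamzel, Pyrren is earned (B3).

Yes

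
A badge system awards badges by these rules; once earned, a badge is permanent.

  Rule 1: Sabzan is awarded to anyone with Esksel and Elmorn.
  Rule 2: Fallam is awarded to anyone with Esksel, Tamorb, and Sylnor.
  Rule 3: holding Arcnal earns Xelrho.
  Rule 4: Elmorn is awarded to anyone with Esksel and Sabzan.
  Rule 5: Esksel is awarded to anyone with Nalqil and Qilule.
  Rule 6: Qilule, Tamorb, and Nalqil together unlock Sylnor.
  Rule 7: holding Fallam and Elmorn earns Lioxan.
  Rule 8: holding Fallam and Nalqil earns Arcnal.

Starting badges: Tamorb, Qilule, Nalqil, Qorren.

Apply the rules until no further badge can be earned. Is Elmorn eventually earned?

Elmorn would need Esksel and Sabzan (Rule 4), but Sabzan is never earned.

No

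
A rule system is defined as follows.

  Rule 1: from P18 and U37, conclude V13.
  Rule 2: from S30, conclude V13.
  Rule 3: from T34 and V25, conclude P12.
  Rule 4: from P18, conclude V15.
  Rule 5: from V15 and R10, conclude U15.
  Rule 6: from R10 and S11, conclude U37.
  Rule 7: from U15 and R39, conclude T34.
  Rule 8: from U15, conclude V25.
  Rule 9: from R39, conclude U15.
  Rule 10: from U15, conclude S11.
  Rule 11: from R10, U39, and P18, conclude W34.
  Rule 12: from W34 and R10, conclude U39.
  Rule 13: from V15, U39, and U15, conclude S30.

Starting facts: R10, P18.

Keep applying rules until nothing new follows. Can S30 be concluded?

S30 would need V15, U39, and U15 (Rule 13), but U39 is never established.

No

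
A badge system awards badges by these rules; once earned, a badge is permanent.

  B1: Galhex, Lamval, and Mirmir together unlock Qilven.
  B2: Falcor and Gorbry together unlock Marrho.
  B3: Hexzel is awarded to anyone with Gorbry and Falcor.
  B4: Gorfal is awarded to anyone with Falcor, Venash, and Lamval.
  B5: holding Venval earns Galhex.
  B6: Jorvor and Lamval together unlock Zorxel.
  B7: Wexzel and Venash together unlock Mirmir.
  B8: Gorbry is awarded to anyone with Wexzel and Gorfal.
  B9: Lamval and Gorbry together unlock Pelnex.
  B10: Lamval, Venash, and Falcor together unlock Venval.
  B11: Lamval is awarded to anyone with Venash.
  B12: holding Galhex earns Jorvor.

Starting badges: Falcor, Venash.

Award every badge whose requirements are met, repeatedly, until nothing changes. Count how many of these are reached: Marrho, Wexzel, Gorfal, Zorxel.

2

With Venash, Lamval is earned (B11).
With Falcor, Venash, and Lamval, Gorfal is earned (B4).
With Lamval, Venash, and Falcor, Venval is earned (B10).
With Venval, Galhex is earned (B5).
With Galhex, Jorvor is earned (B12).
With Jorvor and Lamval, Zorxel is earned (B6).
Marrho would need Falcor and Gorbry (B2), but Gorbry is never earned.
No rule produces Wexzel, and it is not given.
Gorfal: reached.
Zorxel: reached.
Reached: Gorfal and Zorxel — 2 of the 4.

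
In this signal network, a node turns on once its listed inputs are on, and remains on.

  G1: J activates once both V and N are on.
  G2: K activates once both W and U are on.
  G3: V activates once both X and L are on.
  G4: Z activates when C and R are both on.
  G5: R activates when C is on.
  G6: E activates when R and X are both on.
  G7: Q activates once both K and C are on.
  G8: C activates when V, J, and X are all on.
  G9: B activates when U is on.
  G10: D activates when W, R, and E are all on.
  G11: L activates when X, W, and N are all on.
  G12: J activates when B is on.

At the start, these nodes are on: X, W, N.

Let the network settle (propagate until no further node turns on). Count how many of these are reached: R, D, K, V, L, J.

5

G11: X, W, and N on → L on.
G3: X and L on → V on.
V and N are on, so J activates (G1).
G8: V, J, and X on → C on.
C is on, so R activates (G5).
G6: R and X on → E on.
G10: W, R, and E on → D on.
R: reached.
D: reached.
K would need W and U (G2), but U never turns on.
V: reached.
L: reached.
J: reached.
Reached: R, D, V, L, and J — 5 of the 6.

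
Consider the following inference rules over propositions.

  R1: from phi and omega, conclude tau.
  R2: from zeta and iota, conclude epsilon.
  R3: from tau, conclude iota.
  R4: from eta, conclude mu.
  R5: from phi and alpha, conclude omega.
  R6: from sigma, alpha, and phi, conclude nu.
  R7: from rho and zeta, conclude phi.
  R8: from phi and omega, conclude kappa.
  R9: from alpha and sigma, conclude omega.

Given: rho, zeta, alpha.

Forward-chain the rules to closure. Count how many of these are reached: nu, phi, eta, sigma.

1

rho and zeta hold, so phi follows (R7).
nu would need sigma, alpha, and phi (R6), but sigma is never established.
phi: reached.
No rule produces eta, and it is not given.
No rule produces sigma, and it is not given.
Reached: phi — 1 of the 4.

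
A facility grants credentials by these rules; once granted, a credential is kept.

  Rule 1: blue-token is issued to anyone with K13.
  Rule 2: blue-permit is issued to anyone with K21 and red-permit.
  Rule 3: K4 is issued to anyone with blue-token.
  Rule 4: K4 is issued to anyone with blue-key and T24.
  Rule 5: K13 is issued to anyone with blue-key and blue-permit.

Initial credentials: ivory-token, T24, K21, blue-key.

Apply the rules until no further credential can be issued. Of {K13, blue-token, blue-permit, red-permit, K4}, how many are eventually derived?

Holding blue-key and T24 grants K4 (Rule 4).
K13 would need blue-key and blue-permit (Rule 5), but blue-permit is never granted.
blue-token would need K13 (Rule 1), but K13 is never granted.
blue-permit would need K21 and red-permit (Rule 2), but red-permit is never granted.
No rule produces red-permit, and it is not given.
K4: reached.
Reached: K4 — 1 of the 5.

1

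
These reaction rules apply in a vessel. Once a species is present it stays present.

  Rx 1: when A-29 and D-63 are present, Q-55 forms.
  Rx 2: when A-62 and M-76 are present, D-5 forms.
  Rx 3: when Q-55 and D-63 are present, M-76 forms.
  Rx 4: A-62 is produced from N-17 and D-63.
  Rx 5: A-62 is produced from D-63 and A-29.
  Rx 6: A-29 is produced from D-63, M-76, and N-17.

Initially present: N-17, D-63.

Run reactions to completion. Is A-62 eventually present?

N-17 and D-63 present → A-62 forms (Rx 4).

Yes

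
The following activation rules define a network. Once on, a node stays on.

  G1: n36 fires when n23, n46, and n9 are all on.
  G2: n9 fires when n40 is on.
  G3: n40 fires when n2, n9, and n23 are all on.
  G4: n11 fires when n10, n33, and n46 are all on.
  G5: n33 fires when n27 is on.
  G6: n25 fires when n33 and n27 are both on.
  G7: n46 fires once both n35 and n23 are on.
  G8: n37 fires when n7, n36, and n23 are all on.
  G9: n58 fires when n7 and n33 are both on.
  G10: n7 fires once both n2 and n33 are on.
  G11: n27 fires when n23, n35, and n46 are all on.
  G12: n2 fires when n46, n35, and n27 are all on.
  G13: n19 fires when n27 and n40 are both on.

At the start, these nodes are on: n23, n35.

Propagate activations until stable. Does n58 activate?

G7: n35 and n23 on → n46 on.
n23, n35, and n46 are on, so n27 fires (G11).
G12: n46, n35, and n27 on → n2 on.
G5: n27 on → n33 on.
G10: n2 and n33 on → n7 on.
G9: n7 and n33 on → n58 on.

Yes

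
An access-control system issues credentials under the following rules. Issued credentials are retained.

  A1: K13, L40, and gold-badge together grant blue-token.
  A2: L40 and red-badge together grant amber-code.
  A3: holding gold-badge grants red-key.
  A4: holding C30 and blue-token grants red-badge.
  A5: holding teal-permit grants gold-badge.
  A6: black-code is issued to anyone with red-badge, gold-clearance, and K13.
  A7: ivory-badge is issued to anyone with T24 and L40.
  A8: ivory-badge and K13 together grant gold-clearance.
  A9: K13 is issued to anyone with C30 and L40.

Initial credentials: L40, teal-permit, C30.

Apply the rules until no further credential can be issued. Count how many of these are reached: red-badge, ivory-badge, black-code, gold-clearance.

1

Holding C30 and L40 grants K13 (A9).
Holding teal-permit grants gold-badge (A5).
Holding K13, L40, and gold-badge grants blue-token (A1).
Holding C30 and blue-token grants red-badge (A4).
red-badge: reached.
ivory-badge would need T24 and L40 (A7), but T24 is never granted.
black-code would need red-badge, gold-clearance, and K13 (A6), but gold-clearance is never granted.
gold-clearance would need ivory-badge and K13 (A8), but ivory-badge is never granted.
Reached: red-badge — 1 of the 4.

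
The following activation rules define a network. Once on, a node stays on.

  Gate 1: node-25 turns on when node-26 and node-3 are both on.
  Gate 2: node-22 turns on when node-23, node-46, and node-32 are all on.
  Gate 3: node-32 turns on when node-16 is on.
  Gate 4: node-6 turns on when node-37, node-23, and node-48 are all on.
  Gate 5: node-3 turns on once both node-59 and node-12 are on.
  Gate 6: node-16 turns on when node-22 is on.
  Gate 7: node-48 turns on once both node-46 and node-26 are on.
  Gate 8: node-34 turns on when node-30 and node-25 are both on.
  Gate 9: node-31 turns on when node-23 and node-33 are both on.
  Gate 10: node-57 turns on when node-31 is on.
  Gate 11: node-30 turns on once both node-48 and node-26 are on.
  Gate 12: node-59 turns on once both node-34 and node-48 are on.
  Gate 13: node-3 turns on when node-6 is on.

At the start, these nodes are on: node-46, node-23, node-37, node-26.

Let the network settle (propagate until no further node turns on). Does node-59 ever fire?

Gate 7: node-46 and node-26 on → node-48 on.
node-37, node-23, and node-48 are on, so node-6 turns on (Gate 4).
node-48 and node-26 are on, so node-30 turns on (Gate 11).
node-6 is on, so node-3 turns on (Gate 13).
node-26 and node-3 are on, so node-25 turns on (Gate 1).
node-30 and node-25 are on, so node-34 turns on (Gate 8).
node-34 and node-48 are on, so node-59 turns on (Gate 12).

Yes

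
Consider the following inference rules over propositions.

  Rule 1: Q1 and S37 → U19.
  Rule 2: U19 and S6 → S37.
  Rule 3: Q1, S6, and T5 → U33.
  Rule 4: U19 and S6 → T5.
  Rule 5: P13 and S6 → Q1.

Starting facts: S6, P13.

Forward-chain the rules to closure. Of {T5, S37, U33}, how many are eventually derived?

0

T5 would need U19 and S6 (Rule 4), but U19 is never established.
S37 would need U19 and S6 (Rule 2), but U19 is never established.
U33 would need Q1, S6, and T5 (Rule 3), but T5 is never established.
None of the 3 are reached.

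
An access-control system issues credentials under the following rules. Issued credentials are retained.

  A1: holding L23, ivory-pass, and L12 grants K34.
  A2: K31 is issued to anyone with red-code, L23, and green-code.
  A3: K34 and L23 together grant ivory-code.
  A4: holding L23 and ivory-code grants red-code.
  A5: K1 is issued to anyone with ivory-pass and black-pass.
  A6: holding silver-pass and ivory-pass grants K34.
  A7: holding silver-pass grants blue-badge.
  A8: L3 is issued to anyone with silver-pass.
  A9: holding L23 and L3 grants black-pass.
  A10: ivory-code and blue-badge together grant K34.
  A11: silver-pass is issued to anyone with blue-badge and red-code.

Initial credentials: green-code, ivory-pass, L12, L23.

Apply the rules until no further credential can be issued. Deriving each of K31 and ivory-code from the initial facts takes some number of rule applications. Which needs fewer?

ivory-code

ivory-code: Holding L23, ivory-pass, and L12 grants K34 (A1). Holding K34 and L23 grants ivory-code (A3). [2 rule applications]
K31: Holding L23, ivory-pass, and L12 grants K34 (A1). Holding K34 and L23 grants ivory-code (A3). Holding L23 and ivory-code grants red-code (A4). Holding red-code, L23, and green-code grants K31 (A2). [4 rule applications]
ivory-code needs fewer.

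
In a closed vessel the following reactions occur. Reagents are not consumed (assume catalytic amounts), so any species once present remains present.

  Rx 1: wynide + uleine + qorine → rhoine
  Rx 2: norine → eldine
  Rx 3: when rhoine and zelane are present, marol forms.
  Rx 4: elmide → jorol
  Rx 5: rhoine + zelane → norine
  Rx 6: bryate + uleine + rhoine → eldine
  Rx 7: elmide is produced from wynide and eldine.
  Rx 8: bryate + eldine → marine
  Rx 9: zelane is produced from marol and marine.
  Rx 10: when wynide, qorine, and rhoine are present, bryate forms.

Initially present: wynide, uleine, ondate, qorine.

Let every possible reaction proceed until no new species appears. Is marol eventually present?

marol would need rhoine and zelane (Rx 3), but zelane never forms.

No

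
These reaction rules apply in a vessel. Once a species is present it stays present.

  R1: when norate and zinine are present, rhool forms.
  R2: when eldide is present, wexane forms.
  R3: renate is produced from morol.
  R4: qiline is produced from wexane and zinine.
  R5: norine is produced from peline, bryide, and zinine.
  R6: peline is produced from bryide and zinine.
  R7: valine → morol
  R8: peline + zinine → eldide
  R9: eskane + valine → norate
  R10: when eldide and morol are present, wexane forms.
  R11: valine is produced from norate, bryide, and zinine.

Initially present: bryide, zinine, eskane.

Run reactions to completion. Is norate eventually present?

No

norate would need eskane and valine (R9), but valine never forms.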